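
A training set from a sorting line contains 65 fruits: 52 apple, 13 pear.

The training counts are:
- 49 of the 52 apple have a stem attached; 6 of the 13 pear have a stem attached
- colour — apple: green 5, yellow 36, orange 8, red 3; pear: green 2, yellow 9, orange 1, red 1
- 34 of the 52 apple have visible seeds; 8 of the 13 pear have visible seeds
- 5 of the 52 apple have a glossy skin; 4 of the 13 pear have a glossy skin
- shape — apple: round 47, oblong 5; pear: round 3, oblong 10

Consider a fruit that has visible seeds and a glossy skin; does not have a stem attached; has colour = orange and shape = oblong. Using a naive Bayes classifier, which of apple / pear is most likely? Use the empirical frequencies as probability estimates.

pear

apple: (52/65) × (3/52) × (8/52) × (34/52) × (5/52) × (5/52) ≈ 0.0000429243
pear: (13/65) × (7/13) × (1/13) × (8/13) × (4/13) × (10/13) ≈ 0.00120659
Highest score → pear.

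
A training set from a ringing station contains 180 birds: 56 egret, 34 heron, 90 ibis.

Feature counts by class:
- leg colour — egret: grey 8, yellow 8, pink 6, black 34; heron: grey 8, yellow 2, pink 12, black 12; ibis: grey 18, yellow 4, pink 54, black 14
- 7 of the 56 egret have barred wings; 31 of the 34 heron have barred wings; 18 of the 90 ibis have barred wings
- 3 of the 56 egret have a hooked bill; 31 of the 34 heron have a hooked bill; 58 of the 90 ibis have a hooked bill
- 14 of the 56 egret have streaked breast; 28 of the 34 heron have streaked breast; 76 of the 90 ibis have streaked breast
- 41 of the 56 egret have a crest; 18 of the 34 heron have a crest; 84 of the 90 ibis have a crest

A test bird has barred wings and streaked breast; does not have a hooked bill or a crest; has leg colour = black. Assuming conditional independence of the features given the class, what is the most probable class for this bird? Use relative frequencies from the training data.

heron

egret: (56/180) × (34/56) × (7/56) × (53/56) × (14/56) × (15/56) ≈ 0.0014964
heron: (34/180) × (12/34) × (31/34) × (3/34) × (28/34) × (16/34) ≈ 0.00207852
ibis: (90/180) × (14/90) × (18/90) × (32/90) × (76/90) × (6/90) ≈ 0.000311367
Highest score → heron.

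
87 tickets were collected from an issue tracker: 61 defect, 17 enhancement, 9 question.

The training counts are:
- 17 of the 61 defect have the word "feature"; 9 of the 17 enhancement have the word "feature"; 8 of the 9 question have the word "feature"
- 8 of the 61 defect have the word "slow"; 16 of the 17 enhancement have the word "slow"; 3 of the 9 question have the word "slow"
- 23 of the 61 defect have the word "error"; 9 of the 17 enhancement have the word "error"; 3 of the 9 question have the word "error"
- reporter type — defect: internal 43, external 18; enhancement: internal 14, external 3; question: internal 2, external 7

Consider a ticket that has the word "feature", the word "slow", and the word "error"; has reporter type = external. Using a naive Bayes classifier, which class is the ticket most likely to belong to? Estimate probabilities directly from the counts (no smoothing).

enhancement

defect: (61/87) × (17/61) × (8/61) × (23/61) × (18/61) ≈ 0.00285122
enhancement: (17/87) × (9/17) × (16/17) × (9/17) × (3/17) ≈ 0.00909621
question: (9/87) × (8/9) × (3/9) × (3/9) × (7/9) ≈ 0.00794664
Highest score → enhancement.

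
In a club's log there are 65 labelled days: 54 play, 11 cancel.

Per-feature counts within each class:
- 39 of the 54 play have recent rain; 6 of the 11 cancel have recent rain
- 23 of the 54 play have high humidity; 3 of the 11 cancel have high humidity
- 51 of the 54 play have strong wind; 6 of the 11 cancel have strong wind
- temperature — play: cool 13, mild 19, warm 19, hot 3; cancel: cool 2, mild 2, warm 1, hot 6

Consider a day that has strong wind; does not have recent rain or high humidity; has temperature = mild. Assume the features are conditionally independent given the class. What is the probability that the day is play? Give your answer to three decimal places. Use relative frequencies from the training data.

play: (54/65) × (15/54) × (31/54) × (51/54) × (19/54) ≈ 0.0440232
cancel: (11/65) × (5/11) × (8/11) × (6/11) × (2/11) ≈ 0.00554817
P(play | x) = 0.0440232 / 0.04957137 ≈ 0.888

0.888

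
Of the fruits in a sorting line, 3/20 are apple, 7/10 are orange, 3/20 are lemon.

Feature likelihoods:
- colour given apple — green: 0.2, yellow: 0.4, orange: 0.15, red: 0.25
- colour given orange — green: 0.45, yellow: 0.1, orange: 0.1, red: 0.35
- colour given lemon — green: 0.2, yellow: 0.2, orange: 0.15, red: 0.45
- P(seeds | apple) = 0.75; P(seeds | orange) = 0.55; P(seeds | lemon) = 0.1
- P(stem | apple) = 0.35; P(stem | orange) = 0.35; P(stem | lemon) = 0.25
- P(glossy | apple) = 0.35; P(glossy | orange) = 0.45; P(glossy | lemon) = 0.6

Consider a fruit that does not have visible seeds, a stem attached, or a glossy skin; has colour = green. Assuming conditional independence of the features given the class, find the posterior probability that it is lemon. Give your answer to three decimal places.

apple: 0.15 × 0.2 × (1−0.75) × (1−0.35) × (1−0.35) = 0.00316875
orange: 0.7 × 0.45 × (1−0.55) × (1−0.35) × (1−0.45) = 0.050675625
lemon: 0.15 × 0.2 × (1−0.1) × (1−0.25) × (1−0.6) = 0.0081
P(lemon | x) = 0.0081 / 0.061944375 ≈ 0.131

0.131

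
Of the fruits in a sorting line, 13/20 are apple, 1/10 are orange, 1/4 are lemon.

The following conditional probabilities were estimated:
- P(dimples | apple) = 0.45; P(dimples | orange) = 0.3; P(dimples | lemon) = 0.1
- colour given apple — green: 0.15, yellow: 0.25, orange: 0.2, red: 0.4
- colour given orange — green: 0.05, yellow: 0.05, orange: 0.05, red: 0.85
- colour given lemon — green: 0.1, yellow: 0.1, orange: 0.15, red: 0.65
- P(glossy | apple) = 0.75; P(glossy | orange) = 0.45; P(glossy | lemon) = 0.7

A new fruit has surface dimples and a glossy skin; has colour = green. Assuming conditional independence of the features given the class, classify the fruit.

apple

apple: 0.65 × 0.45 × 0.15 × 0.75 = 0.03290625
orange: 0.1 × 0.3 × 0.05 × 0.45 = 0.000675
lemon: 0.25 × 0.1 × 0.1 × 0.7 = 0.00175
Highest score → apple.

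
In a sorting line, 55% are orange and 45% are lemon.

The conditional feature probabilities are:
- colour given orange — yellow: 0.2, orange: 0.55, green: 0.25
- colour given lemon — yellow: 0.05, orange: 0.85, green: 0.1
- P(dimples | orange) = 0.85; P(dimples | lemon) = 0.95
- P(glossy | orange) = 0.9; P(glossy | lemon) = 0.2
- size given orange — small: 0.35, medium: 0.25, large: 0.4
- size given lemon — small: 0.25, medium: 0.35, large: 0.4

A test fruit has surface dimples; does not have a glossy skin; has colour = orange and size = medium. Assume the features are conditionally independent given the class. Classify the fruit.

lemon

orange: 0.55 × 0.55 × 0.85 × (1−0.9) × 0.25 = 0.006428125
lemon: 0.45 × 0.85 × 0.95 × (1−0.2) × 0.35 = 0.101745
Highest score → lemon.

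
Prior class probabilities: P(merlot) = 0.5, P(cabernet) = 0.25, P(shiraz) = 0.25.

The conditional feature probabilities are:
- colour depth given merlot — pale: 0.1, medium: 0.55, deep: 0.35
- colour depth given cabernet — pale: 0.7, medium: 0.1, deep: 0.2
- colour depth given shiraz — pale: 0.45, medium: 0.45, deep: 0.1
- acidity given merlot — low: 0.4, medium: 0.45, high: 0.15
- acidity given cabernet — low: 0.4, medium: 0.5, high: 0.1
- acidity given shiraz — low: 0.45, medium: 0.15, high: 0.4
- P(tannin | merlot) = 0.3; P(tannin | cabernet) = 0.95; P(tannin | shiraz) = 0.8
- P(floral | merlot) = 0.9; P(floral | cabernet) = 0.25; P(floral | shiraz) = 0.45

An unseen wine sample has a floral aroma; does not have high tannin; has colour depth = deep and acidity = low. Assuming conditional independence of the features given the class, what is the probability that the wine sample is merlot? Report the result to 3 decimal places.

merlot: 0.5 × 0.35 × 0.4 × (1−0.3) × 0.9 = 0.0441
cabernet: 0.25 × 0.2 × 0.4 × (1−0.95) × 0.25 = 0.00025
shiraz: 0.25 × 0.1 × 0.45 × (1−0.8) × 0.45 = 0.0010125
P(merlot | x) = 0.0441 / 0.0453625 ≈ 0.972

0.972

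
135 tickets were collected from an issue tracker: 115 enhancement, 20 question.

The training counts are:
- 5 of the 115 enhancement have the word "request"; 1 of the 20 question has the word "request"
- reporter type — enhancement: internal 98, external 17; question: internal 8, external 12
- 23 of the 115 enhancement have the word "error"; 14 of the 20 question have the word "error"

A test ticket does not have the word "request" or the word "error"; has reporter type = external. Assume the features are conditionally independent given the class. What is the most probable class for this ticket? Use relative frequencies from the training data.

enhancement

enhancement: (115/135) × (110/115) × (17/115) × (92/115) ≈ 0.0963607
question: (20/135) × (19/20) × (12/20) × (6/20) ≈ 0.0253333
Highest score → enhancement.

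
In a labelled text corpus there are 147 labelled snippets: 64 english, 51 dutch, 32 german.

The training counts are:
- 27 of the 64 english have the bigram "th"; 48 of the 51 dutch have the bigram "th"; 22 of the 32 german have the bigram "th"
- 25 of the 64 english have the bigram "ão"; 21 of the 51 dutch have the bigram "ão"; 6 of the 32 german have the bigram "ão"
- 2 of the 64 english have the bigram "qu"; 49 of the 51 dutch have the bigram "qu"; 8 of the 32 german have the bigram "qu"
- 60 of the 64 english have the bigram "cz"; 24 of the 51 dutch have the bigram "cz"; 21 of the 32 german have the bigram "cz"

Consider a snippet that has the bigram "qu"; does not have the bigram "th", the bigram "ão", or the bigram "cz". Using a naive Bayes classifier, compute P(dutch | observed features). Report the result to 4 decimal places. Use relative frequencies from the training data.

english: (64/147) × (37/64) × (39/64) × (2/64) × (4/64) ≈ 0.000299571
dutch: (51/147) × (3/51) × (30/51) × (49/51) × (27/51) ≈ 0.00610625
german: (32/147) × (10/32) × (26/32) × (8/32) × (11/32) ≈ 0.00474995
P(dutch | x) = 0.00610625 / 0.011155771 ≈ 0.5474

0.5474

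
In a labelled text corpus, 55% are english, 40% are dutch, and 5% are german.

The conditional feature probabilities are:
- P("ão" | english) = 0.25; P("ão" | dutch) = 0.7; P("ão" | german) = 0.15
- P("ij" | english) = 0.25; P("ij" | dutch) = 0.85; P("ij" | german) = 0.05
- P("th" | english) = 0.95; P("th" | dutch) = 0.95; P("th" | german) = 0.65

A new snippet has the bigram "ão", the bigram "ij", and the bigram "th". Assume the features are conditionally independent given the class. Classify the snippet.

dutch

english: 0.55 × 0.25 × 0.25 × 0.95 = 0.03265625
dutch: 0.4 × 0.7 × 0.85 × 0.95 = 0.2261
german: 0.05 × 0.15 × 0.05 × 0.65 = 0.00024375
Highest score → dutch.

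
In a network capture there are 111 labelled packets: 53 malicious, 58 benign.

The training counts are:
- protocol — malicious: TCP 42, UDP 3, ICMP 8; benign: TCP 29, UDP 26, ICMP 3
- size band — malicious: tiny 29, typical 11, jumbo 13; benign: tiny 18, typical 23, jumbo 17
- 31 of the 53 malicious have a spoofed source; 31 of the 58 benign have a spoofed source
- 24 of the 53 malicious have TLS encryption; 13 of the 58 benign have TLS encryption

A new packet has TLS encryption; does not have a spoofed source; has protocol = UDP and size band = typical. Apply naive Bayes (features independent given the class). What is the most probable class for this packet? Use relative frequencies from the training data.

benign

malicious: (53/111) × (3/53) × (11/53) × (22/53) × (24/53) ≈ 0.00105438
benign: (58/111) × (26/58) × (23/58) × (27/58) × (13/58) ≈ 0.00969173
Highest score → benign.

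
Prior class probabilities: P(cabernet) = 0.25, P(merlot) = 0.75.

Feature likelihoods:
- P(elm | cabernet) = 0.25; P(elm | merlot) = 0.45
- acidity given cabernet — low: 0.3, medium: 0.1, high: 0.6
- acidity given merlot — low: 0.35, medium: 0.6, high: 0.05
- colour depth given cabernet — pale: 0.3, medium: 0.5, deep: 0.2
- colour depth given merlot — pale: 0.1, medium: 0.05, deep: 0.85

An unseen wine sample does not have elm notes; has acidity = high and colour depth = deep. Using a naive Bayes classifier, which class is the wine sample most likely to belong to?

cabernet: 0.25 × (1−0.25) × 0.6 × 0.2 = 0.0225
merlot: 0.75 × (1−0.45) × 0.05 × 0.85 = 0.01753125
Highest score → cabernet.

cabernet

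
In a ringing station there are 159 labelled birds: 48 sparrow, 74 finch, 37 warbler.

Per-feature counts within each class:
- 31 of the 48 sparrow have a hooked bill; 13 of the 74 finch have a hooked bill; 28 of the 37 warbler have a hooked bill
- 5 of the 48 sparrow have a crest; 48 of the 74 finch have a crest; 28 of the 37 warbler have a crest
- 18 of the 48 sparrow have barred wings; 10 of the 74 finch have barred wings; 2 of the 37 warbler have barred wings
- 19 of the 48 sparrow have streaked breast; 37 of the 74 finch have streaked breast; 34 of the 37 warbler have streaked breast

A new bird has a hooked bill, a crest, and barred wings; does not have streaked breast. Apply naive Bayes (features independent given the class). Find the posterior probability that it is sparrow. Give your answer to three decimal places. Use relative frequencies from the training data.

sparrow: (48/159) × (31/48) × (5/48) × (18/48) × (29/48) ≈ 0.00460131
finch: (74/159) × (13/74) × (48/74) × (10/74) × (37/74) ≈ 0.00358339
warbler: (37/159) × (28/37) × (28/37) × (2/37) × (3/37) ≈ 0.00058407
P(sparrow | x) = 0.00460131 / 0.00876877 ≈ 0.525

0.525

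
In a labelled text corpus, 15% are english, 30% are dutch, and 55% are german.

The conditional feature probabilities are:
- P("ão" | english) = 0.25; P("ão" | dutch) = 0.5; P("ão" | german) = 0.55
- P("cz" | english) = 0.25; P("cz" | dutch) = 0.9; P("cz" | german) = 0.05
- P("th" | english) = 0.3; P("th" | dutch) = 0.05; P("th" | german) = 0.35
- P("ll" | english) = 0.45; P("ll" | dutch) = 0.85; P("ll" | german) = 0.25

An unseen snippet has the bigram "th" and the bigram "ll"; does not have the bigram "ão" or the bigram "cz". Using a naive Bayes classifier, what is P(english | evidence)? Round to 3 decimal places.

0.349

english: 0.15 × (1−0.25) × (1−0.25) × 0.3 × 0.45 = 0.011390625
dutch: 0.3 × (1−0.5) × (1−0.9) × 0.05 × 0.85 = 0.0006375
german: 0.55 × (1−0.55) × (1−0.05) × 0.35 × 0.25 = 0.0205734375
P(english | x) = 0.011390625 / 0.0326015625 ≈ 0.349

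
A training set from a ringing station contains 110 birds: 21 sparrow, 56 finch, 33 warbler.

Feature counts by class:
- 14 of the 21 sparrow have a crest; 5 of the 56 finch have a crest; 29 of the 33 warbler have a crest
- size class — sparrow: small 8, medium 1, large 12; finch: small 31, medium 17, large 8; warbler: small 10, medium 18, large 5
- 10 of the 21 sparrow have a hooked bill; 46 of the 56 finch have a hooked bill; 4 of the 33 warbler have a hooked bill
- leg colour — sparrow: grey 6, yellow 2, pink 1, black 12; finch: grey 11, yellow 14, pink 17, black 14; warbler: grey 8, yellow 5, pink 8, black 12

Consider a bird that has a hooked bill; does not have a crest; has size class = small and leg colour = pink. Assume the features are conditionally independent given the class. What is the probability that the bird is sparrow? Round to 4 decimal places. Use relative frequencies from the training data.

0.0085

sparrow: (21/110) × (7/21) × (8/21) × (10/21) × (1/21) ≈ 0.000549715
finch: (56/110) × (51/56) × (31/56) × (46/56) × (17/56) ≈ 0.0640003
warbler: (33/110) × (4/33) × (10/33) × (4/33) × (8/33) ≈ 0.000323799
P(sparrow | x) = 0.000549715 / 0.064873814 ≈ 0.0085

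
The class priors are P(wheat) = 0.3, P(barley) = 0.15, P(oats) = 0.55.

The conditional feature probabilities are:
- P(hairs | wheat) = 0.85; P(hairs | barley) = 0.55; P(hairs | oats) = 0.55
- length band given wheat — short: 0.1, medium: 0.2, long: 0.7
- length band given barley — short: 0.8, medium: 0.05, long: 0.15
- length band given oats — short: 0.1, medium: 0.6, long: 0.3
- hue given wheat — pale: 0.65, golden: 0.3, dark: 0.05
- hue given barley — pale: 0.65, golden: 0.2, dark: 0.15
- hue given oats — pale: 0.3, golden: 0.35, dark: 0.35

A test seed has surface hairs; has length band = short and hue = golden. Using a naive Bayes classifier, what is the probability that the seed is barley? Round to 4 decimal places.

wheat: 0.3 × 0.85 × 0.1 × 0.3 = 0.00765
barley: 0.15 × 0.55 × 0.8 × 0.2 = 0.0132
oats: 0.55 × 0.55 × 0.1 × 0.35 = 0.0105875
P(barley | x) = 0.0132 / 0.0314375 ≈ 0.4199

0.4199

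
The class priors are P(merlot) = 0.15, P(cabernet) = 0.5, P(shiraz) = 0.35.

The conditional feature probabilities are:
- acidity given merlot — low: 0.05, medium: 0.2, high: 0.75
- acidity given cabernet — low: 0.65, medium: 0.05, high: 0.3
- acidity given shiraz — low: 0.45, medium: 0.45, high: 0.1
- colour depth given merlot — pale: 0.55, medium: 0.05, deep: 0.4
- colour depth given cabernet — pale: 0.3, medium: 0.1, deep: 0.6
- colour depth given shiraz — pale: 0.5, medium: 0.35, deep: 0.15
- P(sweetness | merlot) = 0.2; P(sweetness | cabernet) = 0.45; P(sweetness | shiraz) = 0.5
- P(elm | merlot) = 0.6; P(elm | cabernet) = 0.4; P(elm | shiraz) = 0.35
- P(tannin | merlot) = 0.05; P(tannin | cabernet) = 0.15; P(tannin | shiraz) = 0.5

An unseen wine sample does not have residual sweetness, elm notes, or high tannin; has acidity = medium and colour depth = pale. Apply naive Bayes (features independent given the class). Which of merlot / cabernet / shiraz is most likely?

merlot: 0.15 × 0.2 × 0.55 × (1−0.2) × (1−0.6) × (1−0.05) = 0.005016
cabernet: 0.5 × 0.05 × 0.3 × (1−0.45) × (1−0.4) × (1−0.15) = 0.00210375
shiraz: 0.35 × 0.45 × 0.5 × (1−0.5) × (1−0.35) × (1−0.5) = 0.012796875
Highest score → shiraz.

shiraz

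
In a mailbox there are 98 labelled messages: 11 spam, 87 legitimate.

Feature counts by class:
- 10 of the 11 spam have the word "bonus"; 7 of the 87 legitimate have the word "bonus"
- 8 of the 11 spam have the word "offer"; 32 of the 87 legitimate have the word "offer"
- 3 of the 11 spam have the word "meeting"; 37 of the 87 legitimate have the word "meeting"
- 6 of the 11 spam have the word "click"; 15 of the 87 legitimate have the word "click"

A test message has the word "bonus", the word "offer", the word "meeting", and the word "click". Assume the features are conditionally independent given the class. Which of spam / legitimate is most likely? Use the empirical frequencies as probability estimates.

spam: (11/98) × (10/11) × (8/11) × (3/11) × (6/11) ≈ 0.0110397
legitimate: (87/98) × (7/87) × (32/87) × (37/87) × (15/87) ≈ 0.00192645
Highest score → spam.

spam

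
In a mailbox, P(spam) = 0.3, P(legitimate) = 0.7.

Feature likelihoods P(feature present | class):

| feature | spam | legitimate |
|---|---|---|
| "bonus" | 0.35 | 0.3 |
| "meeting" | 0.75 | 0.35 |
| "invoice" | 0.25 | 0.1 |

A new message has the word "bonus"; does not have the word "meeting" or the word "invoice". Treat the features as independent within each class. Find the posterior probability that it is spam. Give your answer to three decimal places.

0.138

spam: 0.3 × 0.35 × (1−0.75) × (1−0.25) = 0.0196875
legitimate: 0.7 × 0.3 × (1−0.35) × (1−0.1) = 0.12285
P(spam | x) = 0.0196875 / 0.1425375 ≈ 0.138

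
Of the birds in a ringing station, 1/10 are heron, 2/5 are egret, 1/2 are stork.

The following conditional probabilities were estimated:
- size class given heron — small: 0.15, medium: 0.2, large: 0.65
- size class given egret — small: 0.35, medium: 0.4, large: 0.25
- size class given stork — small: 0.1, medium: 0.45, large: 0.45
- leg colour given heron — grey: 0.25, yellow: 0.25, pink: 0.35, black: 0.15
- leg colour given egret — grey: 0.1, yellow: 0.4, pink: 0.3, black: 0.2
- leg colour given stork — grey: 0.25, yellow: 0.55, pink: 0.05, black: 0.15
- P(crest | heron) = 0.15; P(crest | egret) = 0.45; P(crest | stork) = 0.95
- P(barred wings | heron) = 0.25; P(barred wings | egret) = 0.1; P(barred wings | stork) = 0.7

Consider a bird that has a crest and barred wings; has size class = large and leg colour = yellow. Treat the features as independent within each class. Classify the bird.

heron: 0.1 × 0.65 × 0.25 × 0.15 × 0.25 = 0.000609375
egret: 0.4 × 0.25 × 0.4 × 0.45 × 0.1 = 0.0018
stork: 0.5 × 0.45 × 0.55 × 0.95 × 0.7 = 0.08229375
Highest score → stork.

stork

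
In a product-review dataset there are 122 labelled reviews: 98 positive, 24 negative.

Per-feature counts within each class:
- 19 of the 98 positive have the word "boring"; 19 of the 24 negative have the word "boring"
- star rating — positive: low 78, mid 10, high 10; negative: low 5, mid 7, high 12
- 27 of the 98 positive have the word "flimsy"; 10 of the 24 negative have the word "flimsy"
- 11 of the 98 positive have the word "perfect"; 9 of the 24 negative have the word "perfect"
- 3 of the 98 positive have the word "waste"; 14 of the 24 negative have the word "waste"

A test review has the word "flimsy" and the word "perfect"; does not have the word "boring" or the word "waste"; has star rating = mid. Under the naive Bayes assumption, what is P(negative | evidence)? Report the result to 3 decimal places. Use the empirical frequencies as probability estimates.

0.282

positive: (98/122) × (79/98) × (10/98) × (27/98) × (11/98) × (95/98) ≈ 0.00198081
negative: (24/122) × (5/24) × (7/24) × (10/24) × (9/24) × (10/24) ≈ 0.000778226
P(negative | x) = 0.000778226 / 0.002759036 ≈ 0.282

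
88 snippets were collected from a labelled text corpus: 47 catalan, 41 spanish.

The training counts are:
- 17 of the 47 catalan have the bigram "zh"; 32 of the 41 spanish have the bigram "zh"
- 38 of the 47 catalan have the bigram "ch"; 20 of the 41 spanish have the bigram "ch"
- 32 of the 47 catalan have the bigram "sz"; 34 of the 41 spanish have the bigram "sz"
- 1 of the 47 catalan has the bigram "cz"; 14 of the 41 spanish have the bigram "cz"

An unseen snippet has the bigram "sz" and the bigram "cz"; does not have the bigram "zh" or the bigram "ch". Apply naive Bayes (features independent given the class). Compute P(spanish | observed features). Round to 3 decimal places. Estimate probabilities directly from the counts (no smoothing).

0.940

catalan: (47/88) × (30/47) × (9/47) × (32/47) × (1/47) ≈ 0.000945665
spanish: (41/88) × (9/41) × (21/41) × (34/41) × (14/41) ≈ 0.0148332
P(spanish | x) = 0.0148332 / 0.015778865 ≈ 0.940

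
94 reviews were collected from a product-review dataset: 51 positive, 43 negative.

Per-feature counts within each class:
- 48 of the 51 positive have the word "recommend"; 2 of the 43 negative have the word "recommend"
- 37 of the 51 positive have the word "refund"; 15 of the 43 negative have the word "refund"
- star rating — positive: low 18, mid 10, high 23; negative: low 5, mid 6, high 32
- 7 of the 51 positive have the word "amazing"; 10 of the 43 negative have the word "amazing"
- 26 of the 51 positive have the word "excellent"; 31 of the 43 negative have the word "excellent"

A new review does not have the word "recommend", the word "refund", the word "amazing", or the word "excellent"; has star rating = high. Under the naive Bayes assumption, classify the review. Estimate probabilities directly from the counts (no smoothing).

positive: (51/94) × (3/51) × (14/51) × (23/51) × (44/51) × (25/51) ≈ 0.00167094
negative: (43/94) × (41/43) × (28/43) × (32/43) × (33/43) × (12/43) ≈ 0.0452674
Highest score → negative.

negative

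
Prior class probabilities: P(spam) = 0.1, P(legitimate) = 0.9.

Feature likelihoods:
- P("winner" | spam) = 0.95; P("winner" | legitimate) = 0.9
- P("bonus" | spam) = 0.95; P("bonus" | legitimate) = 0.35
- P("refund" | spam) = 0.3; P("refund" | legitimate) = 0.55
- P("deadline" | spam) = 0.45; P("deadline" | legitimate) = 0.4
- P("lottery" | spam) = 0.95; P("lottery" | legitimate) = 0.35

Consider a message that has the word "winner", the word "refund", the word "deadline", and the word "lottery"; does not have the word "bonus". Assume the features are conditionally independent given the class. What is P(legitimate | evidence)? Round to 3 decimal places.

0.985

spam: 0.1 × 0.95 × (1−0.95) × 0.3 × 0.45 × 0.95 = 0.0006091875
legitimate: 0.9 × 0.9 × (1−0.35) × 0.55 × 0.4 × 0.35 = 0.0405405
P(legitimate | x) = 0.0405405 / 0.0411496875 ≈ 0.985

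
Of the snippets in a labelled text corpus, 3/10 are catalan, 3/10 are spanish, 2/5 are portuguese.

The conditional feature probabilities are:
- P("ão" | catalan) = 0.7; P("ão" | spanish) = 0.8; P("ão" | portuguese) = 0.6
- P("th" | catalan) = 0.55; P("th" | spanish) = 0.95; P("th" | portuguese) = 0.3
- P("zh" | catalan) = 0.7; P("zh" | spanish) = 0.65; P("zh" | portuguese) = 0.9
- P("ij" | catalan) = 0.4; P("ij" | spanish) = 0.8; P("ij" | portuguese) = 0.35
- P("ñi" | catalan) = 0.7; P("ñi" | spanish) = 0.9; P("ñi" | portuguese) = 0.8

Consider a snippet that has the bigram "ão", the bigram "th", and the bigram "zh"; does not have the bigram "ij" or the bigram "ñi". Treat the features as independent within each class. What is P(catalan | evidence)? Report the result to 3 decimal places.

catalan: 0.3 × 0.7 × 0.55 × 0.7 × (1−0.4) × (1−0.7) = 0.014553
spanish: 0.3 × 0.8 × 0.95 × 0.65 × (1−0.8) × (1−0.9) = 0.002964
portuguese: 0.4 × 0.6 × 0.3 × 0.9 × (1−0.35) × (1−0.8) = 0.008424
P(catalan | x) = 0.014553 / 0.025941 ≈ 0.561

0.561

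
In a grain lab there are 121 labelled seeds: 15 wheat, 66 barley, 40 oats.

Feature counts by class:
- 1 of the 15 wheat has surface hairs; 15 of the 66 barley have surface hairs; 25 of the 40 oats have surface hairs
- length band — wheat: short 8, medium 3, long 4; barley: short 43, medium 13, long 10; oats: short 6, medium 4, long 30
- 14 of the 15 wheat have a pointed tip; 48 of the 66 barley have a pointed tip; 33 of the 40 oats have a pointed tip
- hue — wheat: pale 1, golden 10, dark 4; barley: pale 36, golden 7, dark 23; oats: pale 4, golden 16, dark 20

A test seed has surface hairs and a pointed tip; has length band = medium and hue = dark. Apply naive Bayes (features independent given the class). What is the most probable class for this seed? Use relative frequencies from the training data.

oats

wheat: (15/121) × (1/15) × (3/15) × (14/15) × (4/15) ≈ 0.000411387
barley: (66/121) × (15/66) × (13/66) × (48/66) × (23/66) ≈ 0.00618852
oats: (40/121) × (25/40) × (4/40) × (33/40) × (20/40) ≈ 0.00852273
Highest score → oats.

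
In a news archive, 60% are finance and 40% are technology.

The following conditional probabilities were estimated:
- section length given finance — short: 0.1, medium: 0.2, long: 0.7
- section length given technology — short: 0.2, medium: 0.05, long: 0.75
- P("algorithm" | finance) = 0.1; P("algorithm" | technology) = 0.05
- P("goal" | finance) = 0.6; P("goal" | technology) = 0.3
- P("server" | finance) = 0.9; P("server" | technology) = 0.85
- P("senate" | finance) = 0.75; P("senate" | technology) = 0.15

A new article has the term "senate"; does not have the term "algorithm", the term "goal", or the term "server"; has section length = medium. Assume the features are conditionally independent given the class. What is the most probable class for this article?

finance

finance: 0.6 × 0.2 × (1−0.1) × (1−0.6) × (1−0.9) × 0.75 = 0.00324
technology: 0.4 × 0.05 × (1−0.05) × (1−0.3) × (1−0.85) × 0.15 = 0.00029925
Highest score → finance.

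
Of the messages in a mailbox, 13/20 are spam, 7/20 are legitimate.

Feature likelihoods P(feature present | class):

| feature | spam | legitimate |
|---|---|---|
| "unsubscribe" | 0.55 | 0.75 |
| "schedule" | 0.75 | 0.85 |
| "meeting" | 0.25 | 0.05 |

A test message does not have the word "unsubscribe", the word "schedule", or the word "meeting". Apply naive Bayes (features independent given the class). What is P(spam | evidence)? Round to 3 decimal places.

spam: 0.65 × (1−0.55) × (1−0.75) × (1−0.25) = 0.05484375
legitimate: 0.35 × (1−0.75) × (1−0.85) × (1−0.05) = 0.01246875
P(spam | x) = 0.05484375 / 0.0673125 ≈ 0.815

0.815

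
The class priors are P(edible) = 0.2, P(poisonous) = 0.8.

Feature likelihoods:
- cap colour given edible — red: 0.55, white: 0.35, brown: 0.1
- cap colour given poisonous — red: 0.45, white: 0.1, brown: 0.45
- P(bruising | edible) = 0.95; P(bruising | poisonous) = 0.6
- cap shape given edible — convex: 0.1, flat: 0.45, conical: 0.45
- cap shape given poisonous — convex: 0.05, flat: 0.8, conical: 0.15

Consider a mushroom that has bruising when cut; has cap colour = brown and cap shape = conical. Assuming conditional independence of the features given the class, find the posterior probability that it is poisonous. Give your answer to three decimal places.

edible: 0.2 × 0.1 × 0.95 × 0.45 = 0.00855
poisonous: 0.8 × 0.45 × 0.6 × 0.15 = 0.0324
P(poisonous | x) = 0.0324 / 0.04095 ≈ 0.791

0.791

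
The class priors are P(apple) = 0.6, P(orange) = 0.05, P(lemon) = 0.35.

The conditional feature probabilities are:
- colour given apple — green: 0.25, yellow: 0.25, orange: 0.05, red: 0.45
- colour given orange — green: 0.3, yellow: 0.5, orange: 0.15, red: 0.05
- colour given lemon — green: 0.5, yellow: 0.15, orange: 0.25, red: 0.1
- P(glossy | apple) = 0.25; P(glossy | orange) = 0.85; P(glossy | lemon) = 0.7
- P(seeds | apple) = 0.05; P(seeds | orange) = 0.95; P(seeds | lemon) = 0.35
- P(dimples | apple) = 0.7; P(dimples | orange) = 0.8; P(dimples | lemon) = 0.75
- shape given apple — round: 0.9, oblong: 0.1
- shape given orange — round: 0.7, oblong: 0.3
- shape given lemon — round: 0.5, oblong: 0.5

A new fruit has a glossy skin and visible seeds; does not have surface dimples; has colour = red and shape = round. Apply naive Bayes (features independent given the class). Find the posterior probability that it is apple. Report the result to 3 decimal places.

apple: 0.6 × 0.45 × 0.25 × 0.05 × (1−0.7) × 0.9 = 0.00091125
orange: 0.05 × 0.05 × 0.85 × 0.95 × (1−0.8) × 0.7 = 0.000282625
lemon: 0.35 × 0.1 × 0.7 × 0.35 × (1−0.75) × 0.5 = 0.001071875
P(apple | x) = 0.00091125 / 0.00226575 ≈ 0.402

0.402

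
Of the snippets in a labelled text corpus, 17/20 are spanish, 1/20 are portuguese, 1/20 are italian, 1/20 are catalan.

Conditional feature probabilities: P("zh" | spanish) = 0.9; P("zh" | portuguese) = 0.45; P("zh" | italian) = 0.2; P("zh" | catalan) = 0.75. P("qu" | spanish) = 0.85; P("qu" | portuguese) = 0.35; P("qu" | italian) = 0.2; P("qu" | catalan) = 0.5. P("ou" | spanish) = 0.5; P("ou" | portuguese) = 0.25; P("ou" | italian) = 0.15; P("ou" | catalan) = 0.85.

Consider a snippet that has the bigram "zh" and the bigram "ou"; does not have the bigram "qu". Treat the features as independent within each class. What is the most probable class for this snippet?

spanish: 0.85 × 0.9 × (1−0.85) × 0.5 = 0.057375
portuguese: 0.05 × 0.45 × (1−0.35) × 0.25 = 0.00365625
italian: 0.05 × 0.2 × (1−0.2) × 0.15 = 0.0012
catalan: 0.05 × 0.75 × (1−0.5) × 0.85 = 0.0159375
Highest score → spanish.

spanish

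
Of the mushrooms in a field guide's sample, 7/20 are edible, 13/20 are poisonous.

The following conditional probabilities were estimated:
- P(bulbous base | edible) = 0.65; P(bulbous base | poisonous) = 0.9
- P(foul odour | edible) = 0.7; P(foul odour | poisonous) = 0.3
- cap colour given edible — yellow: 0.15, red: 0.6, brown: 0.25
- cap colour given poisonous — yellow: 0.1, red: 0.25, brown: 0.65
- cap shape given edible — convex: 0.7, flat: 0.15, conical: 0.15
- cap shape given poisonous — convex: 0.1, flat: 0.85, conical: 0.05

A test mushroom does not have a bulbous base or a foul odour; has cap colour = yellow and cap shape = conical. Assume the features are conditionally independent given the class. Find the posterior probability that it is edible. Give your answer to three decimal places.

edible: 0.35 × (1−0.65) × (1−0.7) × 0.15 × 0.15 = 0.000826875
poisonous: 0.65 × (1−0.9) × (1−0.3) × 0.1 × 0.05 = 0.0002275
P(edible | x) = 0.000826875 / 0.001054375 ≈ 0.784

0.784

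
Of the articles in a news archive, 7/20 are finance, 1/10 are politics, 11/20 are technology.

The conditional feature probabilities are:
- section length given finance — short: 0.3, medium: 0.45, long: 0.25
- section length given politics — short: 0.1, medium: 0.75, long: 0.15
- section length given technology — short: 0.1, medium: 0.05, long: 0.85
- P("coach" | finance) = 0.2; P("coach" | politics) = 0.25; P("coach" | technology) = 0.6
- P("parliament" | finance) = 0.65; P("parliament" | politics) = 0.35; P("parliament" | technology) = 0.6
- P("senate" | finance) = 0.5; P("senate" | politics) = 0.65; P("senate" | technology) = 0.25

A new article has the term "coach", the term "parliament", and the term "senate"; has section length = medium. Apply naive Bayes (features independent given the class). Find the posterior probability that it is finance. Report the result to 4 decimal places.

0.6030

finance: 0.35 × 0.45 × 0.2 × 0.65 × 0.5 = 0.0102375
politics: 0.1 × 0.75 × 0.25 × 0.35 × 0.65 = 0.004265625
technology: 0.55 × 0.05 × 0.6 × 0.6 × 0.25 = 0.002475
P(finance | x) = 0.0102375 / 0.016978125 ≈ 0.6030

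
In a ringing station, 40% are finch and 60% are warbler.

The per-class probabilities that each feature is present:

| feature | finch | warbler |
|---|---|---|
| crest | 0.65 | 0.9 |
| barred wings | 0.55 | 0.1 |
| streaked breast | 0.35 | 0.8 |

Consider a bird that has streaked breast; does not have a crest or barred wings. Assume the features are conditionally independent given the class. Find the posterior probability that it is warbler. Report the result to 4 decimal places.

0.6621

finch: 0.4 × (1−0.65) × (1−0.55) × 0.35 = 0.02205
warbler: 0.6 × (1−0.9) × (1−0.1) × 0.8 = 0.0432
P(warbler | x) = 0.0432 / 0.06525 ≈ 0.6621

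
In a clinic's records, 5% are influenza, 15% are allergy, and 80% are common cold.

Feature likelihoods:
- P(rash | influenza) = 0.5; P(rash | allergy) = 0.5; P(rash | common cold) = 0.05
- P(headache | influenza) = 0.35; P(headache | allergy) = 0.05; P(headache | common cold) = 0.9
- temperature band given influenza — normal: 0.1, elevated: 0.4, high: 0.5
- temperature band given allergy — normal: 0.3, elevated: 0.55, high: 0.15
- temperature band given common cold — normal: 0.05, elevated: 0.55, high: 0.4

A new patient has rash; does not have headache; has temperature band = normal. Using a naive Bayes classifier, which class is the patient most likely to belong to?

influenza: 0.05 × 0.5 × (1−0.35) × 0.1 = 0.001625
allergy: 0.15 × 0.5 × (1−0.05) × 0.3 = 0.021375
common cold: 0.8 × 0.05 × (1−0.9) × 0.05 = 0.0002
Highest score → allergy.

allergy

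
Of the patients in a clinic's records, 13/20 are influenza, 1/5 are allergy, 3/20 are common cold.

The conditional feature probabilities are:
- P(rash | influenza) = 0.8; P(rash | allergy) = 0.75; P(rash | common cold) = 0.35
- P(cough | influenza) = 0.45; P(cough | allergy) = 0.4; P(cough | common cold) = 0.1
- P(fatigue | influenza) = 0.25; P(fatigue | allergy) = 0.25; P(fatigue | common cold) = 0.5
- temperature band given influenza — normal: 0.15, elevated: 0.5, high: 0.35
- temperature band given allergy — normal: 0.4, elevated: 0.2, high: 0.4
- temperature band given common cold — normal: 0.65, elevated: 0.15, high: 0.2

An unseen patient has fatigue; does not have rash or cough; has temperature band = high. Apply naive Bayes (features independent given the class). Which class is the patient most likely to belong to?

influenza: 0.65 × (1−0.8) × (1−0.45) × 0.25 × 0.35 = 0.00625625
allergy: 0.2 × (1−0.75) × (1−0.4) × 0.25 × 0.4 = 0.003
common cold: 0.15 × (1−0.35) × (1−0.1) × 0.5 × 0.2 = 0.008775
Highest score → common cold.

common cold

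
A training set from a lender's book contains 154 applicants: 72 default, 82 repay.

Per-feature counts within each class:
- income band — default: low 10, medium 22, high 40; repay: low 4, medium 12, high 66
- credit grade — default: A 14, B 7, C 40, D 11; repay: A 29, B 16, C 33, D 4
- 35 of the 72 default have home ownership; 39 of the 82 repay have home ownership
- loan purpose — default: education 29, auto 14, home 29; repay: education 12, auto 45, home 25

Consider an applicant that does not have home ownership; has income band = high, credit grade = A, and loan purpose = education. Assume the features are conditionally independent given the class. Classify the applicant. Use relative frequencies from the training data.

default: (72/154) × (40/72) × (14/72) × (37/72) × (29/72) ≈ 0.0104537
repay: (82/154) × (66/82) × (29/82) × (43/82) × (12/82) ≈ 0.0116313
Highest score → repay.

repay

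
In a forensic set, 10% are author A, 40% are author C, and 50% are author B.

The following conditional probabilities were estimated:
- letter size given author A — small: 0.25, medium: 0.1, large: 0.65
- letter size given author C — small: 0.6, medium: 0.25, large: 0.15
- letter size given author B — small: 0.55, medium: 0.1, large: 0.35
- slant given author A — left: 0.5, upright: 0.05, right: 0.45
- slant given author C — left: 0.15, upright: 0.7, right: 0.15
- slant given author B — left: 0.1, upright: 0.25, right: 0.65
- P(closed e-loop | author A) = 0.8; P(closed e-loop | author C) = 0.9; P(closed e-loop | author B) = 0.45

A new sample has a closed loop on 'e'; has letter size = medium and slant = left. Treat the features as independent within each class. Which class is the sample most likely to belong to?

author C

author A: 0.1 × 0.1 × 0.5 × 0.8 = 0.004
author C: 0.4 × 0.25 × 0.15 × 0.9 = 0.0135
author B: 0.5 × 0.1 × 0.1 × 0.45 = 0.00225
Highest score → author C.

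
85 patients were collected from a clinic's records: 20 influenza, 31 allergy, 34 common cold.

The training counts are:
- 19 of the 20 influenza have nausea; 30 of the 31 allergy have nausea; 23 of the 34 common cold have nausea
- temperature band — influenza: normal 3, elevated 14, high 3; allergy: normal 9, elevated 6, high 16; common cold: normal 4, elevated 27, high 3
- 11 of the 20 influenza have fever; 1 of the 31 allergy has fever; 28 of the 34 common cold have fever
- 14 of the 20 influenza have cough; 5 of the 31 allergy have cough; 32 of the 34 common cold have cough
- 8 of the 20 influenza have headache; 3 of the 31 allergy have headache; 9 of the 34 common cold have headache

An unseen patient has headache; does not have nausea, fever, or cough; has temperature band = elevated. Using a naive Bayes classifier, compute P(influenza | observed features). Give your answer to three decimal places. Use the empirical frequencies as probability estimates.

0.491

influenza: (20/85) × (1/20) × (14/20) × (9/20) × (6/20) × (8/20) ≈ 0.000444706
allergy: (31/85) × (1/31) × (6/31) × (30/31) × (26/31) × (3/31) ≈ 0.000178855
common cold: (34/85) × (11/34) × (27/34) × (6/34) × (2/34) × (9/34) ≈ 0.000282388
P(influenza | x) = 0.000444706 / 0.000905949 ≈ 0.491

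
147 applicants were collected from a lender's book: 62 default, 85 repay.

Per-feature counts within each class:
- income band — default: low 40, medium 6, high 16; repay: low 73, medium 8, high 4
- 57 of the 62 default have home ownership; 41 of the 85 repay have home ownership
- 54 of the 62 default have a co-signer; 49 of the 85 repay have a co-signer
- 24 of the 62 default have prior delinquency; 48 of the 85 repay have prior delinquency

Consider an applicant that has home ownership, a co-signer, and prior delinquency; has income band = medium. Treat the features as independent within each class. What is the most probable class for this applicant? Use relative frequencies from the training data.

default

default: (62/147) × (6/62) × (57/62) × (54/62) × (24/62) ≈ 0.0126514
repay: (85/147) × (8/85) × (41/85) × (49/85) × (48/85) ≈ 0.00854549
Highest score → default.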